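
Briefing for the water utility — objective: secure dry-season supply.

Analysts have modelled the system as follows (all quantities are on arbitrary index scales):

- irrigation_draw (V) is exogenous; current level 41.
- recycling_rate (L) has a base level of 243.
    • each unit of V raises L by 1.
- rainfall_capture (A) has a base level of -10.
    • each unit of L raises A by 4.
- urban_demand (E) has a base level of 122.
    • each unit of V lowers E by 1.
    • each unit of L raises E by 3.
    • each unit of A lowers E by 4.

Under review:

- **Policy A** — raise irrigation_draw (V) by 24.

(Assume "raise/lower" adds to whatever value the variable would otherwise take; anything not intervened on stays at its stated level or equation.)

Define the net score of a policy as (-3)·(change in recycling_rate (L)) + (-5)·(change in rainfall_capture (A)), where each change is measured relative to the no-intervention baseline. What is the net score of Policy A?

-552

Baseline:
  V = 41
  L = 243 + 41 = 284
  A = -10 + 4·284 = 1126
Policy A (V + 24):
  V = 41 + 24 = 65
  L = 243 + 65 = 308
  A = -10 + 4·308 = 1222
ΔL = 308 − 284 = 24; ΔA = 1222 − 1126 = 96
Score = (-3)·24 + (-5)·96 = -552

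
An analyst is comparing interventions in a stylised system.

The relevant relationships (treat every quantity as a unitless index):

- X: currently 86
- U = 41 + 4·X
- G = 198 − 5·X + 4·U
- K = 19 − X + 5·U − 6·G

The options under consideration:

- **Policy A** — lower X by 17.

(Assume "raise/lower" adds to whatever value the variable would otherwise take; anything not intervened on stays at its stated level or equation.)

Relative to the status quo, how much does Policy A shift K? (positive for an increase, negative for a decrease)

799

Baseline:
  X = 86
  U = 41 + 4·86 = 385
  G = 198 − 5·86 + 4·385 = 1308
  K = 19 − 86 + 5·385 − 6·1308 = -5990
Policy A (X − 17):
  X = 86 − 17 = 69
  U = 41 + 4·69 = 317
  G = 198 − 5·69 + 4·317 = 1121
  K = 19 − 69 + 5·317 − 6·1121 = -5191
Change in K: -5191 − (-5990) = 799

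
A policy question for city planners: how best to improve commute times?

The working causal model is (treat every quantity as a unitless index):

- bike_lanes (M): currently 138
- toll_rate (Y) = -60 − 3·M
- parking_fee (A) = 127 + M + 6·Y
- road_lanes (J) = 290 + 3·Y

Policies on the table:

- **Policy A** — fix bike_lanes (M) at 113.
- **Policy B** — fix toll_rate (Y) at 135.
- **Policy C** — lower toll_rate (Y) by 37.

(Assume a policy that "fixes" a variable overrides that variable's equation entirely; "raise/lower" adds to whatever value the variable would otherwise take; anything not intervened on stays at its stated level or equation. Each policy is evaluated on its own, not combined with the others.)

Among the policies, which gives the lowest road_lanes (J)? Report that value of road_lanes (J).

Policy A (M := 113):
  M = 113
  Y = -60 − 3·113 = -399
  J = 290 + 3·(-399) = -907
Policy B (Y := 135):
  M = 138
  Y = 135
  J = 290 + 3·135 = 695
Policy C (Y − 37):
  M = 138
  Y = -60 − 3·138 (−37 from intervention) = -511
  J = 290 + 3·(-511) = -1243
Comparing — Policy A: J=-907, Policy B: J=695, Policy C: J=-1243. Lowest is -1243 (Policy C).

-1243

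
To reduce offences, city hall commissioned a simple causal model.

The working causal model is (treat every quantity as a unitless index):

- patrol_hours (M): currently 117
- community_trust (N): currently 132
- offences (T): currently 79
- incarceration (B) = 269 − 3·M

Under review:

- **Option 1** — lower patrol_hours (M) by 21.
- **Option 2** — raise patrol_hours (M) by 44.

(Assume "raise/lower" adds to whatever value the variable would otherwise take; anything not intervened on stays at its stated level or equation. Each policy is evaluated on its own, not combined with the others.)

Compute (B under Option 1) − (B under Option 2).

195

Option 1 (M − 21):
  M = 117 − 21 = 96
  B = 269 − 3·96 = -19
Option 2 (M + 44):
  M = 117 + 44 = 161
  B = 269 − 3·161 = -214
B: -19 − (-214) = 195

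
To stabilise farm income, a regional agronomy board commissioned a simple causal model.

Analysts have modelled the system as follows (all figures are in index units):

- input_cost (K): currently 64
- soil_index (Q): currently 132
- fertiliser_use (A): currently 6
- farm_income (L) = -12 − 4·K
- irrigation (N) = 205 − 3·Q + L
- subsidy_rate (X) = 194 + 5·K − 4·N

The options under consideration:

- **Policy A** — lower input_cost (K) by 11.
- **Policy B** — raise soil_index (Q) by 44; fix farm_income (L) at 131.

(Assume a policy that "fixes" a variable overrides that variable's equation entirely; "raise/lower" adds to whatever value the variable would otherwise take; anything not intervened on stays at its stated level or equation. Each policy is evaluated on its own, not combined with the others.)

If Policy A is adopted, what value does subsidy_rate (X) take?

2119

Policy A (K − 11):
  K = 64 − 11 = 53
  Q = 132
  L = -12 − 4·53 = -224
  N = 205 − 3·132 + (-224) = -415
  X = 194 + 5·53 − 4·(-415) = 2119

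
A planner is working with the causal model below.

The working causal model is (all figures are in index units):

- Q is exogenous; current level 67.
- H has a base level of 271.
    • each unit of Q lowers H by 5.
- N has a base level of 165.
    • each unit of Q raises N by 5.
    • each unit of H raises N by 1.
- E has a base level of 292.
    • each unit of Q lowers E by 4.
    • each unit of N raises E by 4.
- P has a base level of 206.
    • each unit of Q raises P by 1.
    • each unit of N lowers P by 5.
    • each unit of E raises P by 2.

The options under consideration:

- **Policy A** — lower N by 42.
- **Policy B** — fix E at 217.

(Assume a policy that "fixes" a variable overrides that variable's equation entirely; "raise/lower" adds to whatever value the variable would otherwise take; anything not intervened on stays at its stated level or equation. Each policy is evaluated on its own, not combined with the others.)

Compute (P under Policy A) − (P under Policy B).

Policy A (N − 42):
  Q = 67
  H = 271 − 5·67 = -64
  N = 165 + 5·67 + (-64) (−42 from intervention) = 394
  E = 292 − 4·67 + 4·394 = 1600
  P = 206 + 67 − 5·394 + 2·1600 = 1503
Policy B (E := 217):
  Q = 67
  H = 271 − 5·67 = -64
  N = 165 + 5·67 + (-64) = 436
  E = 217
  P = 206 + 67 − 5·436 + 2·217 = -1473
P: 1503 − (-1473) = 2976

2976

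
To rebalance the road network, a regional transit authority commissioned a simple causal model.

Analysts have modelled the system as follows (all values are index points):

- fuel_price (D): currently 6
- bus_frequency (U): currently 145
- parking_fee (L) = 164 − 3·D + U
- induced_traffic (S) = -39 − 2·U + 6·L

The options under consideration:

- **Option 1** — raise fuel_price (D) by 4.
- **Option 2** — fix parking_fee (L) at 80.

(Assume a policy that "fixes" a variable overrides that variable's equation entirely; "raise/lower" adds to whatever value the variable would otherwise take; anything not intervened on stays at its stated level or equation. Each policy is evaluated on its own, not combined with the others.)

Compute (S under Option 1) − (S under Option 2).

Option 1 (D + 4):
  D = 6 + 4 = 10
  U = 145
  L = 164 − 3·10 + 145 = 279
  S = -39 − 2·145 + 6·279 = 1345
Option 2 (L := 80):
  D = 6
  U = 145
  L = 80
  S = -39 − 2·145 + 6·80 = 151
S: 1345 − 151 = 1194

1194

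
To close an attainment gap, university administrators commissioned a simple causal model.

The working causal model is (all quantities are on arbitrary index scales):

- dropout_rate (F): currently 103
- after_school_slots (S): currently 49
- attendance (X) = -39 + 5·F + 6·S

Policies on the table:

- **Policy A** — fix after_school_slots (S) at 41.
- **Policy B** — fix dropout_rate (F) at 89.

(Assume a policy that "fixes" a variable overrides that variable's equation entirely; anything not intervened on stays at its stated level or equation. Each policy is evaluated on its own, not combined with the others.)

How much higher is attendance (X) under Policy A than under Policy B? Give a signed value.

22

Policy A (S := 41):
  F = 103
  S = 41
  X = -39 + 5·103 + 6·41 = 722
Policy B (F := 89):
  F = 89
  S = 49
  X = -39 + 5·89 + 6·49 = 700
X: 722 − 700 = 22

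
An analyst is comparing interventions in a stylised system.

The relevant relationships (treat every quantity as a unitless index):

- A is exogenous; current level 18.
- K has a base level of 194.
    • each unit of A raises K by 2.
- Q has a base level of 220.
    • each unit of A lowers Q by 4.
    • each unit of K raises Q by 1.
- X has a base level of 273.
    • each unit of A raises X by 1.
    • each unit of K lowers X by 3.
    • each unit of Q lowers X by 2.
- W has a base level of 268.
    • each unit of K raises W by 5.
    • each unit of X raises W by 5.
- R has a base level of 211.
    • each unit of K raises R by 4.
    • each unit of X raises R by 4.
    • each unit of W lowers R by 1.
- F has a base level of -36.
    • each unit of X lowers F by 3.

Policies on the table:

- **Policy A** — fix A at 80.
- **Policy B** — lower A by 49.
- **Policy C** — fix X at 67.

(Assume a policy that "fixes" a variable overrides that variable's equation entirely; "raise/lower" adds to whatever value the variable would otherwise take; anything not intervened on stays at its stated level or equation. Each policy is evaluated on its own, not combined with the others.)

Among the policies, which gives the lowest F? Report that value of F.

Policy A (A := 80):
  A = 80
  K = 194 + 2·80 = 354
  Q = 220 − 4·80 + 354 = 254
  X = 273 + 80 − 3·354 − 2·254 = -1217
  F = -36 − 3·(-1217) = 3615
Policy B (A − 49):
  A = 18 − 49 = -31
  K = 194 + 2·(-31) = 132
  Q = 220 − 4·(-31) + 132 = 476
  X = 273 + (-31) − 3·132 − 2·476 = -1106
  F = -36 − 3·(-1106) = 3282
Policy C (X := 67):
  A = 18
  K = 194 + 2·18 = 230
  Q = 220 − 4·18 + 230 = 378
  X = 67
  F = -36 − 3·67 = -237
Comparing — Policy A: F=3615, Policy B: F=3282, Policy C: F=-237. Lowest is -237 (Policy C).

-237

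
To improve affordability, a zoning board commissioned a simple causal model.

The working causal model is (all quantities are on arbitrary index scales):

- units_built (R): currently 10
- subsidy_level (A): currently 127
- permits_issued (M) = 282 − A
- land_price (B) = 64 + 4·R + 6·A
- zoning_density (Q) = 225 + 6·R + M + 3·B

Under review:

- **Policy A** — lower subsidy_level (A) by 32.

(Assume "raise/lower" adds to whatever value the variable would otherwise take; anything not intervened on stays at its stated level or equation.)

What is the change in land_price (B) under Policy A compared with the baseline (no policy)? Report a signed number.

-192

Baseline:
  R = 10
  A = 127
  B = 64 + 4·10 + 6·127 = 866
Policy A (A − 32):
  R = 10
  A = 127 − 32 = 95
  B = 64 + 4·10 + 6·95 = 674
Change in B: 674 − 866 = -192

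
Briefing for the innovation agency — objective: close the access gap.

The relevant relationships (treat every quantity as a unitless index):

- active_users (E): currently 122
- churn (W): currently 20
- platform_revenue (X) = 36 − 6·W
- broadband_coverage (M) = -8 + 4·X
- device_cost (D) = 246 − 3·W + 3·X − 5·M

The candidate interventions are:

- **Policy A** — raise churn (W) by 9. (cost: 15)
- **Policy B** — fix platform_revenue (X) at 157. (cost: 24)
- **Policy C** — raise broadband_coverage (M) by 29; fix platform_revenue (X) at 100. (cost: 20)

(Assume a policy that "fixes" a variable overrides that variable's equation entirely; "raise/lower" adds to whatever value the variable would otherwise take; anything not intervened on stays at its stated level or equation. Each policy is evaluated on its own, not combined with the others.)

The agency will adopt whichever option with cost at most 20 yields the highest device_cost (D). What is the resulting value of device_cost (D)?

2545

Policy A (W + 9):
  W = 20 + 9 = 29
  X = 36 − 6·29 = -138
  M = -8 + 4·(-138) = -560
  D = 246 − 3·29 + 3·(-138) − 5·(-560) = 2545
Policy C (M + 29, X := 100):
  W = 20
  X = 100
  M = -8 + 4·100 (+29 from intervention) = 421
  D = 246 − 3·20 + 3·100 − 5·421 = -1619
Comparing — Policy A: D=2545, Policy C: D=-1619. Highest is 2545 (Policy A).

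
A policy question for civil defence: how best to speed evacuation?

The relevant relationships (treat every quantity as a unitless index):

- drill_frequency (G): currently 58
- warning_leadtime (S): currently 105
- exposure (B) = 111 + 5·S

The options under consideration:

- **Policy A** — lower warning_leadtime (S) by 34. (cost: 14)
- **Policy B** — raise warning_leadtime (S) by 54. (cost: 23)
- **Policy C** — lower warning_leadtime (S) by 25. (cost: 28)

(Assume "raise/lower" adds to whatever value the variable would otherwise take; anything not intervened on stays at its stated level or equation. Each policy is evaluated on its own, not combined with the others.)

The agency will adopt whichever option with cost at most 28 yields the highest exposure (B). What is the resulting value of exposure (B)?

Policy A (S − 34):
  S = 105 − 34 = 71
  B = 111 + 5·71 = 466
Policy B (S + 54):
  S = 105 + 54 = 159
  B = 111 + 5·159 = 906
Policy C (S − 25):
  S = 105 − 25 = 80
  B = 111 + 5·80 = 511
Comparing — Policy A: B=466, Policy B: B=906, Policy C: B=511. Highest is 906 (Policy B).

906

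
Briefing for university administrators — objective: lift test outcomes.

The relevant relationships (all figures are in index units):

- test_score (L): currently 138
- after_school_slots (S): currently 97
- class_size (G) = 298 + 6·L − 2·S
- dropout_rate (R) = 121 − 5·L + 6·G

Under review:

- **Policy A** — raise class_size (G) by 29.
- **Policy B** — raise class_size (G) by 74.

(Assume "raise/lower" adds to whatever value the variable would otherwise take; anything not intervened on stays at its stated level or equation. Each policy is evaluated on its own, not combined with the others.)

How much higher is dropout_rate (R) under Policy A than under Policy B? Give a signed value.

-270

Policy A (G + 29):
  L = 138
  S = 97
  G = 298 + 6·138 − 2·97 (+29 from intervention) = 961
  R = 121 − 5·138 + 6·961 = 5197
Policy B (G + 74):
  L = 138
  S = 97
  G = 298 + 6·138 − 2·97 (+74 from intervention) = 1006
  R = 121 − 5·138 + 6·1006 = 5467
R: 5197 − 5467 = -270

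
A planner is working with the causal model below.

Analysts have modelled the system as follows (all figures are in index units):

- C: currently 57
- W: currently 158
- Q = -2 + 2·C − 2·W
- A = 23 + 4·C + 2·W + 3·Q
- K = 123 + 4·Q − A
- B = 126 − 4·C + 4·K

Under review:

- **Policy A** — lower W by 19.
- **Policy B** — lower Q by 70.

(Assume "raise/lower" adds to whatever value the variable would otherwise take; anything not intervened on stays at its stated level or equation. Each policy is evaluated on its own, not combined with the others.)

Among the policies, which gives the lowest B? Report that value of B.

Policy A (W − 19):
  C = 57
  W = 158 − 19 = 139
  Q = -2 + 2·57 − 2·139 = -166
  A = 23 + 4·57 + 2·139 + 3·(-166) = 31
  K = 123 + 4·(-166) − 31 = -572
  B = 126 − 4·57 + 4·(-572) = -2390
Policy B (Q − 70):
  C = 57
  W = 158
  Q = -2 + 2·57 − 2·158 (−70 from intervention) = -274
  A = 23 + 4·57 + 2·158 + 3·(-274) = -255
  K = 123 + 4·(-274) − (-255) = -718
  B = 126 − 4·57 + 4·(-718) = -2974
Comparing — Policy A: B=-2390, Policy B: B=-2974. Lowest is -2974 (Policy B).

-2974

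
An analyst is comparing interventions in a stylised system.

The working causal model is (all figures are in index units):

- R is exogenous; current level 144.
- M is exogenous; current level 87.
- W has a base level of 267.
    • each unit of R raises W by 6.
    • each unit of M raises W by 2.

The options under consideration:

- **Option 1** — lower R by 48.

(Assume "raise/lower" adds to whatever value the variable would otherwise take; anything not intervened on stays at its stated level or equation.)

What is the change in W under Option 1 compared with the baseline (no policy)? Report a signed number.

-288

Baseline:
  R = 144
  M = 87
  W = 267 + 6·144 + 2·87 = 1305
Option 1 (R − 48):
  R = 144 − 48 = 96
  M = 87
  W = 267 + 6·96 + 2·87 = 1017
Change in W: 1017 − 1305 = -288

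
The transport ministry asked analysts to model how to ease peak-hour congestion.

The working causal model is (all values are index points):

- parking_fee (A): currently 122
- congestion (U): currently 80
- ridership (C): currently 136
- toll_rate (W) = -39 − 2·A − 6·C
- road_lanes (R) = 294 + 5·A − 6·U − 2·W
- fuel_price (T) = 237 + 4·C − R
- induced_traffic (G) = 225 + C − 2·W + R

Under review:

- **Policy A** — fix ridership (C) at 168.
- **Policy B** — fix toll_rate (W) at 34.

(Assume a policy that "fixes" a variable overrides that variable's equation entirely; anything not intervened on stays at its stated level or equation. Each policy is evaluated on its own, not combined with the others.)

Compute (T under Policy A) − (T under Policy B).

Policy A (C := 168):
  A = 122
  U = 80
  C = 168
  W = -39 − 2·122 − 6·168 = -1291
  R = 294 + 5·122 − 6·80 − 2·(-1291) = 3006
  T = 237 + 4·168 − 3006 = -2097
Policy B (W := 34):
  A = 122
  U = 80
  C = 136
  W = 34
  R = 294 + 5·122 − 6·80 − 2·34 = 356
  T = 237 + 4·136 − 356 = 425
T: -2097 − 425 = -2522

-2522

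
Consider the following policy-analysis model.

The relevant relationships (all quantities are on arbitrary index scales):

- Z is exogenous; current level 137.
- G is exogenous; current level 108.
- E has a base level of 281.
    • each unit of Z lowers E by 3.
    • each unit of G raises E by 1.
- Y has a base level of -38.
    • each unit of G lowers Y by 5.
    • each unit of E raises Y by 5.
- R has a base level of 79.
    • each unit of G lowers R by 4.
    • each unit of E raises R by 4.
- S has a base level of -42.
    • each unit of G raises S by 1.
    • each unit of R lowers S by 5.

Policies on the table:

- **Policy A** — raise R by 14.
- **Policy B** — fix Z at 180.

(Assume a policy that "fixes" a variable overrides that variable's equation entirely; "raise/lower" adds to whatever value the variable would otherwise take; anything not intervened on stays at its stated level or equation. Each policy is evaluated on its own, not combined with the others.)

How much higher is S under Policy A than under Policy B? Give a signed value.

-2650

Policy A (R + 14):
  Z = 137
  G = 108
  E = 281 − 3·137 + 108 = -22
  R = 79 − 4·108 + 4·(-22) (+14 from intervention) = -427
  S = -42 + 108 − 5·(-427) = 2201
Policy B (Z := 180):
  Z = 180
  G = 108
  E = 281 − 3·180 + 108 = -151
  R = 79 − 4·108 + 4·(-151) = -957
  S = -42 + 108 − 5·(-957) = 4851
S: 2201 − 4851 = -2650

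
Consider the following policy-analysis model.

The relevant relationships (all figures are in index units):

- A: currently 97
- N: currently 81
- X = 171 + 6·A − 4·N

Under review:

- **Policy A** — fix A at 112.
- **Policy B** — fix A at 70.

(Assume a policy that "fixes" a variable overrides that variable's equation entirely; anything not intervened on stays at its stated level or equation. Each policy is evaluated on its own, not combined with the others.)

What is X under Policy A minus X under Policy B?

252

Policy A (A := 112):
  A = 112
  N = 81
  X = 171 + 6·112 − 4·81 = 519
Policy B (A := 70):
  A = 70
  N = 81
  X = 171 + 6·70 − 4·81 = 267
X: 519 − 267 = 252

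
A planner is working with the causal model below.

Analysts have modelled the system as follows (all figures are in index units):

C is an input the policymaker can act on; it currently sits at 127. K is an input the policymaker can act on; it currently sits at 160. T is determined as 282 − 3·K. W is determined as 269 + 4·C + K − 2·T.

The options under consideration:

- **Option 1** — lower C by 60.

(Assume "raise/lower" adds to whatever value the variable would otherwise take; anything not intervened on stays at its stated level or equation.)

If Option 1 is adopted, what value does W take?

1093

Option 1 (C − 60):
  C = 127 − 60 = 67
  K = 160
  T = 282 − 3·160 = -198
  W = 269 + 4·67 + 160 − 2·(-198) = 1093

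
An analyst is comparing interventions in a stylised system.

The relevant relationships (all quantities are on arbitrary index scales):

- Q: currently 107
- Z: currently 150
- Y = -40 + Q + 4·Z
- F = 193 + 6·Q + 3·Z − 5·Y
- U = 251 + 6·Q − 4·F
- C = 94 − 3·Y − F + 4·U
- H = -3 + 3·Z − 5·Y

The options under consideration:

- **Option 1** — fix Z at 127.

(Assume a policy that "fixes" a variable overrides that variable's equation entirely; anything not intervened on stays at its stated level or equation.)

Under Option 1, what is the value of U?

7529

Option 1 (Z := 127):
  Q = 107
  Z = 127
  Y = -40 + 107 + 4·127 = 575
  F = 193 + 6·107 + 3·127 − 5·575 = -1659
  U = 251 + 6·107 − 4·(-1659) = 7529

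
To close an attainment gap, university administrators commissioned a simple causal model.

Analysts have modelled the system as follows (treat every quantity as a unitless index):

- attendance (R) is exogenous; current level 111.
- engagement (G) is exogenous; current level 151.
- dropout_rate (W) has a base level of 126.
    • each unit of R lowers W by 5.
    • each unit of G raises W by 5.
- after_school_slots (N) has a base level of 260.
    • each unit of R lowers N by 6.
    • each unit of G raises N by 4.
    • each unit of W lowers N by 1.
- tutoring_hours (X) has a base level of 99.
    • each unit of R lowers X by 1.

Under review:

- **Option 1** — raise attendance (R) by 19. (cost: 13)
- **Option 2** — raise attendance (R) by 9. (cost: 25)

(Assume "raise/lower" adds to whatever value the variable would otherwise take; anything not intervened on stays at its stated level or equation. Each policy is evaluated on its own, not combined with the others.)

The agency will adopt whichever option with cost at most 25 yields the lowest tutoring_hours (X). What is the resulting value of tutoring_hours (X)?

-31

Option 1 (R + 19):
  R = 111 + 19 = 130
  X = 99 − 130 = -31
Option 2 (R + 9):
  R = 111 + 9 = 120
  X = 99 − 120 = -21
Comparing — Option 1: X=-31, Option 2: X=-21. Lowest is -31 (Option 1).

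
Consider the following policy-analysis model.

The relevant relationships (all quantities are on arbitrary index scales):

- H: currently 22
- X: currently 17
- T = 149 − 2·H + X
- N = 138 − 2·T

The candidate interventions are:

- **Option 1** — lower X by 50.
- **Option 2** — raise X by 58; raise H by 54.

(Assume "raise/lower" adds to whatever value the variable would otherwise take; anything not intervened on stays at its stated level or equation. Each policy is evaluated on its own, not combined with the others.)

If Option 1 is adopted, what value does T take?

Option 1 (X − 50):
  H = 22
  X = 17 − 50 = -33
  T = 149 − 2·22 + (-33) = 72

72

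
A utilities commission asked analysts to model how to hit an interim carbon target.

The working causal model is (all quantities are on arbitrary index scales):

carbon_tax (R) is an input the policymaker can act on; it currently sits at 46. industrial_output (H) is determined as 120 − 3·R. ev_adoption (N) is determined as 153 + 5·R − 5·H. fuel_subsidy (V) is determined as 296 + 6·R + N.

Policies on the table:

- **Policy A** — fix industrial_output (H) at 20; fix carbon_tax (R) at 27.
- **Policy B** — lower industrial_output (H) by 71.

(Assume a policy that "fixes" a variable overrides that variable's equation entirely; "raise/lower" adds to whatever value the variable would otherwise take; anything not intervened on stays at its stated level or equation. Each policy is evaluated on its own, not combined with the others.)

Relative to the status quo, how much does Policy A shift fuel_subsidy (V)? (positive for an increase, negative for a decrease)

Baseline:
  R = 46
  H = 120 − 3·46 = -18
  N = 153 + 5·46 − 5·(-18) = 473
  V = 296 + 6·46 + 473 = 1045
Policy A (H := 20, R := 27):
  R = 27
  H = 20
  N = 153 + 5·27 − 5·20 = 188
  V = 296 + 6·27 + 188 = 646
Change in V: 646 − 1045 = -399

-399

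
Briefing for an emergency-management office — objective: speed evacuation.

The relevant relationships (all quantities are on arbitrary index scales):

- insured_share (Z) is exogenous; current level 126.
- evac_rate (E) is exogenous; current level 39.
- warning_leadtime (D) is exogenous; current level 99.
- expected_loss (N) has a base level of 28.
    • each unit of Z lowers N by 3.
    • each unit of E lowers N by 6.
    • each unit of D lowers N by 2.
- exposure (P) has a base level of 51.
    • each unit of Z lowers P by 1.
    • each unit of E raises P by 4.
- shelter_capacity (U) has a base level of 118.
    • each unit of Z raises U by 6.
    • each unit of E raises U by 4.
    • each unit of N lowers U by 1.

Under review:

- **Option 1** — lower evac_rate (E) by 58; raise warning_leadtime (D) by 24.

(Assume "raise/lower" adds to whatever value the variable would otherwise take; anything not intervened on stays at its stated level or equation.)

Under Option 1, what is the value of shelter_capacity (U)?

Option 1 (E − 58, D + 24):
  Z = 126
  E = 39 − 58 = -19
  D = 99 + 24 = 123
  N = 28 − 3·126 − 6·(-19) − 2·123 = -482
  U = 118 + 6·126 + 4·(-19) − (-482) = 1280

1280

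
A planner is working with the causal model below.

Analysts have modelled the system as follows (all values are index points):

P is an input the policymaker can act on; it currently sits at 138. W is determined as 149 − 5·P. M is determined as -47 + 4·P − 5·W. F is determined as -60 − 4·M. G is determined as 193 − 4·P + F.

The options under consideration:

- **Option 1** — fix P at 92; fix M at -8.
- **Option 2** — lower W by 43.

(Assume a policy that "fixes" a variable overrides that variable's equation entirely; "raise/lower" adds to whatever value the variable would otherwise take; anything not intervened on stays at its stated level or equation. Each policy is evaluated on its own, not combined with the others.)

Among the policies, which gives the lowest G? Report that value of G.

Option 1 (P := 92, M := -8):
  P = 92
  W = 149 − 5·92 = -311
  M = -8
  F = -60 − 4·(-8) = -28
  G = 193 − 4·92 + (-28) = -203
Option 2 (W − 43):
  P = 138
  W = 149 − 5·138 (−43 from intervention) = -584
  M = -47 + 4·138 − 5·(-584) = 3425
  F = -60 − 4·3425 = -13760
  G = 193 − 4·138 + (-13760) = -14119
Comparing — Option 1: G=-203, Option 2: G=-14119. Lowest is -14119 (Option 2).

-14119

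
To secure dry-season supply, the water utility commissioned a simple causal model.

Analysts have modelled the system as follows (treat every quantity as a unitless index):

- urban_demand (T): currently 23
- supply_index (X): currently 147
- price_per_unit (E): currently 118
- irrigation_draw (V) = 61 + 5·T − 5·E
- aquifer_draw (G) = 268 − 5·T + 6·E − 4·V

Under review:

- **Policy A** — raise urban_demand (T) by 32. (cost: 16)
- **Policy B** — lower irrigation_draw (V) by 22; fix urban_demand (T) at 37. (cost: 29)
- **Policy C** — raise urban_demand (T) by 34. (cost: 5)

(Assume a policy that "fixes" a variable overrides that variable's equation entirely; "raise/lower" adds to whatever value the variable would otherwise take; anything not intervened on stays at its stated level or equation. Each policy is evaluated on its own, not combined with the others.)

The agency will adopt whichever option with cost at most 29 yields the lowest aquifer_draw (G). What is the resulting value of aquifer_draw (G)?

Policy A (T + 32):
  T = 23 + 32 = 55
  E = 118
  V = 61 + 5·55 − 5·118 = -254
  G = 268 − 5·55 + 6·118 − 4·(-254) = 1717
Policy B (V − 22, T := 37):
  T = 37
  E = 118
  V = 61 + 5·37 − 5·118 (−22 from intervention) = -366
  G = 268 − 5·37 + 6·118 − 4·(-366) = 2255
Policy C (T + 34):
  T = 23 + 34 = 57
  E = 118
  V = 61 + 5·57 − 5·118 = -244
  G = 268 − 5·57 + 6·118 − 4·(-244) = 1667
Comparing — Policy A: G=1717, Policy B: G=2255, Policy C: G=1667. Lowest is 1667 (Policy C).

1667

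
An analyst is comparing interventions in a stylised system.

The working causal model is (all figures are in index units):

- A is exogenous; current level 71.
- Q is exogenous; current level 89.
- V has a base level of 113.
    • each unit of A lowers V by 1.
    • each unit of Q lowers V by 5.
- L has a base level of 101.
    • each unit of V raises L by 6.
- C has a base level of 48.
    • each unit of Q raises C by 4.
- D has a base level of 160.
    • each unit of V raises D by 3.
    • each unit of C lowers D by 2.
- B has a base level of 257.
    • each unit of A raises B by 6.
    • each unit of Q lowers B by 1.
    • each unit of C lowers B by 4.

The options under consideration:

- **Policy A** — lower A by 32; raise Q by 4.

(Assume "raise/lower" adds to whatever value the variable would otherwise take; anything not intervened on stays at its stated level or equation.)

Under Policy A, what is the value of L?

Policy A (A − 32, Q + 4):
  A = 71 − 32 = 39
  Q = 89 + 4 = 93
  V = 113 − 39 − 5·93 = -391
  L = 101 + 6·(-391) = -2245

-2245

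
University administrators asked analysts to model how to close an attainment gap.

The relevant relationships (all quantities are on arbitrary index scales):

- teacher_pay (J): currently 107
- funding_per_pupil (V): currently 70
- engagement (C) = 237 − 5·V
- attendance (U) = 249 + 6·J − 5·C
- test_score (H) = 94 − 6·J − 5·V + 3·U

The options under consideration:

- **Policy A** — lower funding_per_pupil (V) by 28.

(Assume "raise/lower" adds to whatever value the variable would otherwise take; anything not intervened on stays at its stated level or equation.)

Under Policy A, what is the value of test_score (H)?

1510

Policy A (V − 28):
  J = 107
  V = 70 − 28 = 42
  C = 237 − 5·42 = 27
  U = 249 + 6·107 − 5·27 = 756
  H = 94 − 6·107 − 5·42 + 3·756 = 1510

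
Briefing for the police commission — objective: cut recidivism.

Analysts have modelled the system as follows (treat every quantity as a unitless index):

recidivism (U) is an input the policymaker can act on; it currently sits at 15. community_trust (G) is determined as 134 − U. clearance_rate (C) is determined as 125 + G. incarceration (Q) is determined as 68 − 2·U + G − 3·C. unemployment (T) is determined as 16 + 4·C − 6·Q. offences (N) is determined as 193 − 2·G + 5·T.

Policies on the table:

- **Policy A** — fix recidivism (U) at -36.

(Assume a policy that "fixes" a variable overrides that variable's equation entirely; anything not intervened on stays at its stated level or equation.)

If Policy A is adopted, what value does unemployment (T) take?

Policy A (U := -36):
  U = -36
  G = 134 − (-36) = 170
  C = 125 + 170 = 295
  Q = 68 − 2·(-36) + 170 − 3·295 = -575
  T = 16 + 4·295 − 6·(-575) = 4646

4646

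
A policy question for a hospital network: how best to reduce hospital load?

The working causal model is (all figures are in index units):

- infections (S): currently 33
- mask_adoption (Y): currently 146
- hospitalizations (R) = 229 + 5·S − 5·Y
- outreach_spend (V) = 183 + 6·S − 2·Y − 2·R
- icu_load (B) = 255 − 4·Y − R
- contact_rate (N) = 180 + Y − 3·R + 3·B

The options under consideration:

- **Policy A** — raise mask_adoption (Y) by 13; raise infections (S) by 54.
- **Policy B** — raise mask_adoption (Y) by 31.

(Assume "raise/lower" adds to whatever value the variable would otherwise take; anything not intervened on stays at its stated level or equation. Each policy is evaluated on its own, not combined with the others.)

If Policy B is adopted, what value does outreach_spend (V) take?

Policy B (Y + 31):
  S = 33
  Y = 146 + 31 = 177
  R = 229 + 5·33 − 5·177 = -491
  V = 183 + 6·33 − 2·177 − 2·(-491) = 1009

1009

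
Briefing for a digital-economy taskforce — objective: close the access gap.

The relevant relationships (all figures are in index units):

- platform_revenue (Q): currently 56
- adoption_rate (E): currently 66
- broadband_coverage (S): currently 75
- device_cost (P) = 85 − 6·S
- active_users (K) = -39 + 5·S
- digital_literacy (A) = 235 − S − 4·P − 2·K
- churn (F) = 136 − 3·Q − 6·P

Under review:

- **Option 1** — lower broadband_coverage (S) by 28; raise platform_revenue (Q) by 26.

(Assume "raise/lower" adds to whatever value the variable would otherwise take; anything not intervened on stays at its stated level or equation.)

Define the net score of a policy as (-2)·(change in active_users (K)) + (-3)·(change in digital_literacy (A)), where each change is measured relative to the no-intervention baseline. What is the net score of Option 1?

1372

Baseline:
  S = 75
  P = 85 − 6·75 = -365
  K = -39 + 5·75 = 336
  A = 235 − 75 − 4·(-365) − 2·336 = 948
Option 1 (S − 28, Q + 26):
  S = 75 − 28 = 47
  P = 85 − 6·47 = -197
  K = -39 + 5·47 = 196
  A = 235 − 47 − 4·(-197) − 2·196 = 584
ΔK = 196 − 336 = -140; ΔA = 584 − 948 = -364
Score = (-2)·(-140) + (-3)·(-364) = 1372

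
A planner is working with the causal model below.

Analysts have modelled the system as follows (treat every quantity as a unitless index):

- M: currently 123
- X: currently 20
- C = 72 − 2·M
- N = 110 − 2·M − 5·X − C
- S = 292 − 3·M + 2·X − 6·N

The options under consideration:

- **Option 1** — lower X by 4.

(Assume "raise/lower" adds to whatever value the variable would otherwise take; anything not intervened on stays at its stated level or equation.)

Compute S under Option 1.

207

Option 1 (X − 4):
  M = 123
  X = 20 − 4 = 16
  C = 72 − 2·123 = -174
  N = 110 − 2·123 − 5·16 − (-174) = -42
  S = 292 − 3·123 + 2·16 − 6·(-42) = 207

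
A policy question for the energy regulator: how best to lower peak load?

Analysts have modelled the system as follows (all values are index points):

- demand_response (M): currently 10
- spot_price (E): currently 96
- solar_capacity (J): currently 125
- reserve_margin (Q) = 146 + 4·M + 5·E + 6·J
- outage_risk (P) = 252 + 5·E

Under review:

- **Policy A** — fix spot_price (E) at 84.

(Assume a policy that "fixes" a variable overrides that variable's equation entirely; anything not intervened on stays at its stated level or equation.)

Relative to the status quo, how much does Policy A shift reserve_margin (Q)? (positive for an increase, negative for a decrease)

-60

Baseline:
  M = 10
  E = 96
  J = 125
  Q = 146 + 4·10 + 5·96 + 6·125 = 1416
Policy A (E := 84):
  M = 10
  E = 84
  J = 125
  Q = 146 + 4·10 + 5·84 + 6·125 = 1356
Change in Q: 1356 − 1416 = -60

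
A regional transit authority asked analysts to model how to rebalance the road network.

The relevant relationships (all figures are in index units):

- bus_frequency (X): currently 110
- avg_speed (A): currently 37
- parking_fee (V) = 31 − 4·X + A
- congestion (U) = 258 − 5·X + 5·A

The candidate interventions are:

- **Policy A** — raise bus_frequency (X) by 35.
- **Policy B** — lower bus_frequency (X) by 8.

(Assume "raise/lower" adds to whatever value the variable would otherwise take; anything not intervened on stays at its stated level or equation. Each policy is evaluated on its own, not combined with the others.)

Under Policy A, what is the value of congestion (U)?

-282

Policy A (X + 35):
  X = 110 + 35 = 145
  A = 37
  U = 258 − 5·145 + 5·37 = -282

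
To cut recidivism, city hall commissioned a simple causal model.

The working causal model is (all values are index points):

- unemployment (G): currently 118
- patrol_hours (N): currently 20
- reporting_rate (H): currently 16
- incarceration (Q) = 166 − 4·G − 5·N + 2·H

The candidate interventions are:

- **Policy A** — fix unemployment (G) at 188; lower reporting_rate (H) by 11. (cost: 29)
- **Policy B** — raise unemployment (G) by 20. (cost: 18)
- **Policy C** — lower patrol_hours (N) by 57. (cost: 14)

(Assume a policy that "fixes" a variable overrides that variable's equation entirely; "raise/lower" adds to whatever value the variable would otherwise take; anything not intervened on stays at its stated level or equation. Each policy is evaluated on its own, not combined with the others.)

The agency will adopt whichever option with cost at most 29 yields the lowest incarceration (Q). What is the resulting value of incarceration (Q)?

Policy A (G := 188, H − 11):
  G = 188
  N = 20
  H = 16 − 11 = 5
  Q = 166 − 4·188 − 5·20 + 2·5 = -676
Policy B (G + 20):
  G = 118 + 20 = 138
  N = 20
  H = 16
  Q = 166 − 4·138 − 5·20 + 2·16 = -454
Policy C (N − 57):
  G = 118
  N = 20 − 57 = -37
  H = 16
  Q = 166 − 4·118 − 5·(-37) + 2·16 = -89
Comparing — Policy A: Q=-676, Policy B: Q=-454, Policy C: Q=-89. Lowest is -676 (Policy A).

-676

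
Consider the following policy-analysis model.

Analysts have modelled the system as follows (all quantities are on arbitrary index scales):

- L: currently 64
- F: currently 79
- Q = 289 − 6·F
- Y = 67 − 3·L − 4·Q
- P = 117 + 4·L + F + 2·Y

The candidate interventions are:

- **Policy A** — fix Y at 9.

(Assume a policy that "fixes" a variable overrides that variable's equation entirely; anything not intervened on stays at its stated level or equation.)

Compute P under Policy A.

470

Policy A (Y := 9):
  L = 64
  F = 79
  Q = 289 − 6·79 = -185
  Y = 9
  P = 117 + 4·64 + 79 + 2·9 = 470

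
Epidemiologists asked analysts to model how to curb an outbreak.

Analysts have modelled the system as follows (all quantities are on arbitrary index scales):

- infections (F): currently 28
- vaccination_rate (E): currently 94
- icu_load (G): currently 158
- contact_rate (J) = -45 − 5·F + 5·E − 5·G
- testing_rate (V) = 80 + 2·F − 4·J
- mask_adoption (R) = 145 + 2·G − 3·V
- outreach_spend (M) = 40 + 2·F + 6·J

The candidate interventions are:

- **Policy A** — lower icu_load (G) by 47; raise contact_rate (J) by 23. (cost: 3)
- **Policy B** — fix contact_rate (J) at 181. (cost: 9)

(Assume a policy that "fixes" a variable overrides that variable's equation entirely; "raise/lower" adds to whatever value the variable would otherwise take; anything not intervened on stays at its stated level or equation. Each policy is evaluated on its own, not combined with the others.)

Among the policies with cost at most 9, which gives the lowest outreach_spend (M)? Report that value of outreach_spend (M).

-1386

Policy A (G − 47, J + 23):
  F = 28
  E = 94
  G = 158 − 47 = 111
  J = -45 − 5·28 + 5·94 − 5·111 (+23 from intervention) = -247
  M = 40 + 2·28 + 6·(-247) = -1386
Policy B (J := 181):
  F = 28
  E = 94
  G = 158
  J = 181
  M = 40 + 2·28 + 6·181 = 1182
Comparing — Policy A: M=-1386, Policy B: M=1182. Lowest is -1386 (Policy A).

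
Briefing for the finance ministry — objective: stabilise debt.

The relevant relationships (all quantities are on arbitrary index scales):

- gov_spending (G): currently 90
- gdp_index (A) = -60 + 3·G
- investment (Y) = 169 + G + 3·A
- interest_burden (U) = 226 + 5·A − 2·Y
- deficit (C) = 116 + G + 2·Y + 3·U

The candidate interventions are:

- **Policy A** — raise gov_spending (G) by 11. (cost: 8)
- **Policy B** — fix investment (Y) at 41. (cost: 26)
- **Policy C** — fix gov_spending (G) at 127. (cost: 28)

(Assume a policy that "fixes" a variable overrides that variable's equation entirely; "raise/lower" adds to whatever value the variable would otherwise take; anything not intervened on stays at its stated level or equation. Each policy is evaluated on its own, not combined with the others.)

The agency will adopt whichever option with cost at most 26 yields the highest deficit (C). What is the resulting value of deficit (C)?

3870

Policy A (G + 11):
  G = 90 + 11 = 101
  A = -60 + 3·101 = 243
  Y = 169 + 101 + 3·243 = 999
  U = 226 + 5·243 − 2·999 = -557
  C = 116 + 101 + 2·999 + 3·(-557) = 544
Policy B (Y := 41):
  G = 90
  A = -60 + 3·90 = 210
  Y = 41
  U = 226 + 5·210 − 2·41 = 1194
  C = 116 + 90 + 2·41 + 3·1194 = 3870
Comparing — Policy A: C=544, Policy B: C=3870. Highest is 3870 (Policy B).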